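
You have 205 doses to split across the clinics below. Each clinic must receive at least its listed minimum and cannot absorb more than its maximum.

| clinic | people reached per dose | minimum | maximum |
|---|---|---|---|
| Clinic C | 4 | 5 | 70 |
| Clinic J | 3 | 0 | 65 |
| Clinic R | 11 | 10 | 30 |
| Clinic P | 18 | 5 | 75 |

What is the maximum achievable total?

Meeting every minimum uses 5+0+10+5 = 20 doses, leaving 185.
Rank by people reached per dose: Clinic P 18 > Clinic R 11 > Clinic C 4 > Clinic J 3.
Clinic P: +70 to 75 (cap) ; 115 left.
Give Clinic R 20 more to hit its cap of 30 ; 95 left.
Give Clinic C 65 more to hit its cap of 70 ; 30 left.
Only 30 left; Clinic J takes them to reach 30.
Total = 4×70 + 3×30 + 11×30 + 18×75 = 2050.

2050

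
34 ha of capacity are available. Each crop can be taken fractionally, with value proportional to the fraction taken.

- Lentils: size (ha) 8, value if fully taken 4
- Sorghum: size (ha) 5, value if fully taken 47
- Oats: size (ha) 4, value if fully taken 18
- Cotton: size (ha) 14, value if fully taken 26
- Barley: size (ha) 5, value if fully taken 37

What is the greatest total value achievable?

Sort by value density: Sorghum 47/5≈9.4, Barley 37/5≈7.4, Oats 18/4≈4.5, Cotton 26/14≈1.86, Lentils 4/8≈0.5.
Sorghum: take in full, 5 ha for value 47 — 29 left.
All 5 ha of Barley fit (value 37) — 24 remain.
Oats: take in full, 4 ha for value 18 — 20 left.
Cotton: take in full, 14 ha for value 26 — 6 left.
Fill the last 6 ha with part of Lentils: 6/8 of it earns 3.
Total value = 131.

131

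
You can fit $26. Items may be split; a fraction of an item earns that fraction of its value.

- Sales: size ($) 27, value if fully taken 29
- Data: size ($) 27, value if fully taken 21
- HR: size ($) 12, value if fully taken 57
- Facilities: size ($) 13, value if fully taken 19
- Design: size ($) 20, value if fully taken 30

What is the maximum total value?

Best value per unit of size first: HR 57/12≈4.75, Design 30/20≈1.5, Facilities 19/13≈1.46, Sales 29/27≈1.07, Data 21/27≈0.778.
Take all of HR (12 $, value 57) → 14 $ left.
Only 14 $ remain; take 14/20 of Design for value 30×14/20 = 21.
Total value = 78.

78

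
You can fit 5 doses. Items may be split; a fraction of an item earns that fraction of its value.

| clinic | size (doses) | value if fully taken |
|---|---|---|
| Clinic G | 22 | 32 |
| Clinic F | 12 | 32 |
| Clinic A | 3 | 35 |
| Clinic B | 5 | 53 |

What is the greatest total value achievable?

56.2

Best value per unit of size first: Clinic A 35/3≈11.7, Clinic B 53/5≈10.6, Clinic F 32/12≈2.67, Clinic G 32/22≈1.45.
Clinic A: take in full, 3 doses for value 35 — 2 left.
Fill the last 2 doses with part of Clinic B: 2/5 of it earns 21.2.
Total value = 56.2.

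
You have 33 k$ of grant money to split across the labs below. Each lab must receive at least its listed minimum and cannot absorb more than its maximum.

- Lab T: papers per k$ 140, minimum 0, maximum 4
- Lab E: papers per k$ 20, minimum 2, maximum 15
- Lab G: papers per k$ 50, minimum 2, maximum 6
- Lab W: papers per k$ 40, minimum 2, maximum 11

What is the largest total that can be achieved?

Meeting every minimum uses 0+2+2+2 = 6 k$, leaving 27.
Order the labs by papers per k$: Lab T 140 > Lab G 50 > Lab W 40 > Lab E 20.
Lab T: +4 to 4 (cap) ; 23 left.
Lab G takes 4 more to reach its cap of 6 ; 19 left.
Give Lab W 9 more to hit its cap of 11 ; 10 left.
Lab E: +10 (room for 13) → 12. Pool exhausted.
Total = 140×4 + 20×12 + 50×6 + 40×11 = 1540.

1540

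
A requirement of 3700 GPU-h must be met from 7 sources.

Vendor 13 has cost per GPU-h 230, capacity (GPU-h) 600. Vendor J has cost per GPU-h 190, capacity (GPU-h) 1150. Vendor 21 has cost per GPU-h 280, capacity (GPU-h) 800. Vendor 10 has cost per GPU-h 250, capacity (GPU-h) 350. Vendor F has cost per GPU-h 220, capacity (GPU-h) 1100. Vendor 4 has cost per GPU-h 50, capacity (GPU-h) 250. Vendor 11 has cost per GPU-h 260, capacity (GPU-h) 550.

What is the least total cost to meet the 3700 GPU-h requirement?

Cheapest first:
Vendor 4 (50): use full 250 ; 3450 GPU-h to go.
Vendor J (190): use full 1150 ; 2300 GPU-h to go.
Vendor F at 220: take all 1100 GPU-h ; 1200 still needed.
Take 600 from Vendor 13 at 230 ; need 600 more.
Vendor 10 at 250: take all 350 GPU-h ; 250 still needed.
Vendor 11 at 260: take 250 of its 550 ; requirement met.
Vendor 21: unused.
Cost = 250×50 + 1150×190 + 1100×220 + 600×230 + 350×250 + 250×260 = 763500.

763500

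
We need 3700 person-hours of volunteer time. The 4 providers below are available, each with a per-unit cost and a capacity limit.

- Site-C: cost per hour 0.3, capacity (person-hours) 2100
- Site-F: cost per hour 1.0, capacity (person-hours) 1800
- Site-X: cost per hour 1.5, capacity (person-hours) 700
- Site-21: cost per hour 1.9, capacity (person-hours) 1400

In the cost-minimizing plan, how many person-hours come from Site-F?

Use providers in increasing cost order.
Site-C (0.3): use full 2100 → 1600 person-hours to go.
Take 1600 from Site-F at 1.0 to finish.
Site-X, Site-21: unused.

1600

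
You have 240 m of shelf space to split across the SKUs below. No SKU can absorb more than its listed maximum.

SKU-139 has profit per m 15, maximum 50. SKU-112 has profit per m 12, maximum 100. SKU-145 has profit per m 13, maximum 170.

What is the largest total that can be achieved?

3200

Order the SKUs by profit per m: SKU-139 15 > SKU-145 13 > SKU-112 12.
Give SKU-139 50 to hit its cap of 50 — 190 left.
SKU-145: +170 to 170 (cap) — 20 left.
Only 20 left; SKU-112 takes them to reach 20.
Total = 15×50 + 12×20 + 13×170 = 3200.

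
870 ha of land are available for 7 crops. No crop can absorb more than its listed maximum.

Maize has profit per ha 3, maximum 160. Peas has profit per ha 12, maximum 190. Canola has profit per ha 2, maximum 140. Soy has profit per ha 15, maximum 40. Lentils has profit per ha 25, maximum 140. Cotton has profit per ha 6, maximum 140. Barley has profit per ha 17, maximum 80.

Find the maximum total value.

9300

Highest profit per ha first: Lentils 25 > Barley 17 > Soy 15 > Peas 12 > Cotton 6 > Maize 3 > Canola 2.
Give Lentils 140 to hit its cap of 140 — 730 left.
Give Barley 80 to hit its cap of 80 — 650 left.
Soy takes 40 to reach its cap of 40 — 610 left.
Give Peas 190 to hit its cap of 190 — 420 left.
Cotton takes 140 to reach its cap of 140 — 280 left.
Maize takes 160 to reach its cap of 160 — 120 left.
Canola has room for 140 but only 120 remain, so it gets 120.
Total = 3×160 + 12×190 + 2×120 + 15×40 + 25×140 + 6×140 + 17×80 = 9300.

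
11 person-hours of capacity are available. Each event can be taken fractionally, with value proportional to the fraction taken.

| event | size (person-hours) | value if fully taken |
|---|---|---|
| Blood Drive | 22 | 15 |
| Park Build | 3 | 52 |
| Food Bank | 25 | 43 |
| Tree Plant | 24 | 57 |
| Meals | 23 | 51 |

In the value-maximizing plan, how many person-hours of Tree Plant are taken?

8

Sort by value density: Park Build 52/3≈17.3, Tree Plant 57/24≈2.38, Meals 51/23≈2.22, Food Bank 43/25≈1.72, Blood Drive 15/22≈0.682.
Take all of Park Build (3 person-hours, value 52) — 8 person-hours left.
8 person-hours left: a 8/24 share of Tree Plant gives 57×8/24 = 19.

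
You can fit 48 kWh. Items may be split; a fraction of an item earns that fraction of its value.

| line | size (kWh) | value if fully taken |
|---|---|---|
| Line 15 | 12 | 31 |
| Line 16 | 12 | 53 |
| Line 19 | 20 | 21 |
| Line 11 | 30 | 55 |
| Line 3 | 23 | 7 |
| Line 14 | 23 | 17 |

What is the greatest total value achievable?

Sort by value density: Line 16 53/12≈4.42, Line 15 31/12≈2.58, Line 11 55/30≈1.83, Line 19 21/20≈1.05, Line 14 17/23≈0.739, Line 3 7/23≈0.304.
All 12 kWh of Line 16 fit (value 53) → 36 remain.
All 12 kWh of Line 15 fit (value 31) → 24 remain.
24 kWh left: a 24/30 share of Line 11 gives 55×24/30 = 44.
Total value = 128.

128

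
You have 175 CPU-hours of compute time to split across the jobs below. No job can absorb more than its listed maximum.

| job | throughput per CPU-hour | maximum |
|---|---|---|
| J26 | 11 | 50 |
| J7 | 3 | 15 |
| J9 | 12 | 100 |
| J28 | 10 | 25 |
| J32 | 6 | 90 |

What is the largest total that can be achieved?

Rank by throughput per CPU-hour: J9 12 > J26 11 > J28 10 > J32 6 > J7 3.
J9: +100 to 100 (cap) — 75 left.
Give J26 50 to hit its cap of 50 — 25 left.
J28 takes 25 to reach its cap of 25 — 0 left.
Total = 11×50 + 12×100 + 10×25 = 2000.

2000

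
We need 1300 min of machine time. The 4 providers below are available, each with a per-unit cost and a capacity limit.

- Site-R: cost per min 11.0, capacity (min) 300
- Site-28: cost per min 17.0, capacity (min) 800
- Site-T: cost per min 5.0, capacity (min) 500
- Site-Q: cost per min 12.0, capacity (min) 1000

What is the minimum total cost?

11800

Use providers in increasing cost order.
Site-T (5.0): use full 500 — 800 min to go.
Take 300 from Site-R at 11.0 — need 500 more.
Take 500 from Site-Q at 12.0 to finish.
Site-28: unused.
Cost = 500×5.0 + 300×11.0 + 500×12.0 = 11800.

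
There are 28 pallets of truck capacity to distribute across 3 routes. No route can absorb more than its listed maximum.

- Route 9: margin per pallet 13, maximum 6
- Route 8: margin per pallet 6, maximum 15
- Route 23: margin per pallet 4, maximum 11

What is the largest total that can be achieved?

196

Rank by margin per pallet: Route 9 13 > Route 8 6 > Route 23 4.
Route 9: +6 to 6 (cap) — 22 left.
Route 8: +15 to 15 (cap) — 7 left.
Route 23: +7 (room for 11) → 7. Pool exhausted.
Total = 13×6 + 6×15 + 4×7 = 196.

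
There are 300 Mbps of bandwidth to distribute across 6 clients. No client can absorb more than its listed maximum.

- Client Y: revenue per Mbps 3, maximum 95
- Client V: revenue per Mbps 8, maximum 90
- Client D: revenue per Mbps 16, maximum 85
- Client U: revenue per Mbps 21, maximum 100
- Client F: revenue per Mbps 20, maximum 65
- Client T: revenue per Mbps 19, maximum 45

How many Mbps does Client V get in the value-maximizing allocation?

Rank by revenue per Mbps: Client U 21 > Client F 20 > Client T 19 > Client D 16 > Client V 8 > Client Y 3.
Client U takes 100 to reach its cap of 100 ; 200 left.
Client F: +65 to 65 (cap) ; 135 left.
Give Client T 45 to hit its cap of 45 ; 90 left.
Client D: +85 to 85 (cap) ; 5 left.
Client V: +5 (room for 90) → 5. Pool exhausted.

5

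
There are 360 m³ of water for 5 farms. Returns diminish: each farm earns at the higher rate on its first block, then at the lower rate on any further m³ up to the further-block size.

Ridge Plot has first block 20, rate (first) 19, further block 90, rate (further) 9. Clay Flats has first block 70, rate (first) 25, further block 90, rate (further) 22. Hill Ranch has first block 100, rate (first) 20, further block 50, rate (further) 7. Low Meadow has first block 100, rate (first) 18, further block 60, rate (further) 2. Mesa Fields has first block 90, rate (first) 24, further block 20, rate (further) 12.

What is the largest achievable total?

Order all 10 blocks by rate: Clay Flats/T1 25 > Mesa Fields/T1 24 > Clay Flats/T2 22 > Hill Ranch/T1 20 > Ridge Plot/T1 19 > Low Meadow/T1 18 > Mesa Fields/T2 12 > Ridge Plot/T2 9 > Hill Ranch/T2 7 > Low Meadow/T2 2.
Clay Flats/T1 (25): +70 ; 290 left.
Mesa Fields/T1 (24): +90 ; 200 left.
Fill Clay Flats T2 block (90 at 22) ; 110 left.
Fill Hill Ranch T1 block (100 at 20) ; 10 left.
Ridge Plot/T1: +10 of 20 at 19; pool empty.
Total = 25×70 + 24×90 + 22×90 + 20×100 + 19×10 = 8080.

8080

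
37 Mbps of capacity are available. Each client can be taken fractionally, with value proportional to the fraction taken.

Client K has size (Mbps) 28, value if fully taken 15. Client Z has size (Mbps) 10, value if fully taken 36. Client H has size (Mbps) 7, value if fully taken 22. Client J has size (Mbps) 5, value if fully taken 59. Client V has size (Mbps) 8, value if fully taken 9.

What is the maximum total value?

129.75

Best value per unit of size first: Client J 59/5≈11.8, Client Z 36/10≈3.6, Client H 22/7≈3.14, Client V 9/8≈1.12, Client K 15/28≈0.536.
Client J: take in full, 5 Mbps for value 59 — 32 left.
Take all of Client Z (10 Mbps, value 36) — 22 Mbps left.
Client H: take in full, 7 Mbps for value 22 — 15 left.
All 8 Mbps of Client V fit (value 9) — 7 remain.
Fill the last 7 Mbps with part of Client K: 7/28 of it earns 3.75.
Total value = 129.75.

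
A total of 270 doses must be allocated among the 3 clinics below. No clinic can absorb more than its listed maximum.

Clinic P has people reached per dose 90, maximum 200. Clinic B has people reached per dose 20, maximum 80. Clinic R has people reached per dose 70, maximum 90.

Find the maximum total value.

Highest people reached per dose first: Clinic P 90 > Clinic R 70 > Clinic B 20.
Clinic P takes 200 to reach its cap of 200 ; 70 left.
Only 70 left; Clinic R takes them to reach 70.
Total = 90×200 + 70×70 = 22900.

22900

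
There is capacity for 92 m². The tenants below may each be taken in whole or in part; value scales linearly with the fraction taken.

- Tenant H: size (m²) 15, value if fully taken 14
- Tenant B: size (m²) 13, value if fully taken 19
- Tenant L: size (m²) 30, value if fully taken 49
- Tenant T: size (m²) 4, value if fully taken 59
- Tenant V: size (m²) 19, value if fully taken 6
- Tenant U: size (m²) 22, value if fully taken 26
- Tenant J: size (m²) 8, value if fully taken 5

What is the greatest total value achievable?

172

Best value per unit of size first: Tenant T 59/4≈14.8, Tenant L 49/30≈1.63, Tenant B 19/13≈1.46, Tenant U 26/22≈1.18, Tenant H 14/15≈0.933, Tenant J 5/8≈0.625, Tenant V 6/19≈0.316.
All 4 m² of Tenant T fit (value 59) ; 88 remain.
Tenant L: take in full, 30 m² for value 49 ; 58 left.
All 13 m² of Tenant B fit (value 19) ; 45 remain.
Tenant U: take in full, 22 m² for value 26 ; 23 left.
Tenant H: take in full, 15 m² for value 14 ; 8 left.
Tenant J: take in full, 8 m² for value 5 ; 0 left.
Total value = 172.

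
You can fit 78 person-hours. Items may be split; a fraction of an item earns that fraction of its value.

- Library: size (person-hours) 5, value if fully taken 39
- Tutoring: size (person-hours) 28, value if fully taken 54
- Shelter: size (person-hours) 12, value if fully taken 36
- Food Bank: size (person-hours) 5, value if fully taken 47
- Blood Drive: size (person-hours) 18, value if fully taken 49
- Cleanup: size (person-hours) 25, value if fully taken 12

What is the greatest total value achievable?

Rank by value-to-size ratio: Food Bank 47/5≈9.4, Library 39/5≈7.8, Shelter 36/12≈3, Blood Drive 49/18≈2.72, Tutoring 54/28≈1.93, Cleanup 12/25≈0.48.
Take all of Food Bank (5 person-hours, value 47) → 73 person-hours left.
Take all of Library (5 person-hours, value 39) → 68 person-hours left.
All 12 person-hours of Shelter fit (value 36) → 56 remain.
Blood Drive: take in full, 18 person-hours for value 49 → 38 left.
All 28 person-hours of Tutoring fit (value 54) → 10 remain.
Fill the last 10 person-hours with part of Cleanup: 10/25 of it earns 4.8.
Total value = 229.8.

229.8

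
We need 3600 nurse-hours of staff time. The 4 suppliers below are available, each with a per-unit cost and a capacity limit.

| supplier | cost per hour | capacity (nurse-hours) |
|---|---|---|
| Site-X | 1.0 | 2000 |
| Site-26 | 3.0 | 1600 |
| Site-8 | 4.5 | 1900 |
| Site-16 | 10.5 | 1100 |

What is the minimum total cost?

Use suppliers in increasing cost order.
Site-X at 1.0: take all 2000 nurse-hours → 1600 still needed.
Site-26 at 3.0: take all 1600 nurse-hours → 0 still needed.
Site-8, Site-16: unused.
Cost = 2000×1.0 + 1600×3.0 = 6800.

6800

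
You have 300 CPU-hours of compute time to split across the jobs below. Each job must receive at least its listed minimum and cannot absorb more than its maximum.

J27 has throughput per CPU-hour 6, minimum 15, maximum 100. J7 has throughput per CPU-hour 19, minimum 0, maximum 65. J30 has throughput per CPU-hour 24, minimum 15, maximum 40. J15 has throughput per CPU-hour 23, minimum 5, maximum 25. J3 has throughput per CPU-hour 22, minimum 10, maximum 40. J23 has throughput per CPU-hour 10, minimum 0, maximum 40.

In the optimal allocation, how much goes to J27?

Meeting every minimum uses 15+0+15+5+10+0 = 45 CPU-hours, leaving 255.
Rank by throughput per CPU-hour: J30 24 > J15 23 > J3 22 > J7 19 > J23 10 > J27 6.
J30 takes 25 more to reach its cap of 40 → 230 left.
Give J15 20 more to hit its cap of 25 → 210 left.
Give J3 30 more to hit its cap of 40 → 180 left.
Give J7 65 more to hit its cap of 65 → 115 left.
Give J23 40 more to hit its cap of 40 → 75 left.
J27: +75 (room for 85) → 90. Pool exhausted.

90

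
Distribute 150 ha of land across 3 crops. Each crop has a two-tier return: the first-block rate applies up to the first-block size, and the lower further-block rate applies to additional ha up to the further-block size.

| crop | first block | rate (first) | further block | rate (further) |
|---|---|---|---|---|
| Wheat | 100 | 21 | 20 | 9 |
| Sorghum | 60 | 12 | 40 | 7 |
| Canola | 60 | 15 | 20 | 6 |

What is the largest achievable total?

2850

Rank every tier by rate: Wheat/T1 21 > Canola/T1 15 > Sorghum/T1 12 > Wheat/T2 9 > Sorghum/T2 7 > Canola/T2 6.
Fill Wheat T1 block (100 at 21) — 50 left.
Canola T1 at 15: only 50 left, fill 50.
Total = 21×100 + 15×50 = 2850.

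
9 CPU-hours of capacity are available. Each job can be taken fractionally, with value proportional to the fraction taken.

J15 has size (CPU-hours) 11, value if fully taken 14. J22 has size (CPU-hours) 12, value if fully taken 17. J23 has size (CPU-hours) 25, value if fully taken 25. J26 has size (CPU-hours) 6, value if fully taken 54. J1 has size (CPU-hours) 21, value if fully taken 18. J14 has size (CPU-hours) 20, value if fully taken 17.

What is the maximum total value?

Best value per unit of size first: J26 54/6≈9, J22 17/12≈1.42, J15 14/11≈1.27, J23 25/25≈1, J1 18/21≈0.857, J14 17/20≈0.85.
Take all of J26 (6 CPU-hours, value 54) ; 3 CPU-hours left.
Fill the last 3 CPU-hours with part of J22: 3/12 of it earns 4.25.
Total value = 58.25.

58.25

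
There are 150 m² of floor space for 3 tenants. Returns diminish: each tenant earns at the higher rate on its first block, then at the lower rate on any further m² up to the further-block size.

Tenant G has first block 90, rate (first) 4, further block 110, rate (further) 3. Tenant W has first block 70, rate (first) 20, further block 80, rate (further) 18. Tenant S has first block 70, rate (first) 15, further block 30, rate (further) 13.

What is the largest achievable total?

Order all 6 blocks by rate: Tenant W/T1 20 > Tenant W/T2 18 > Tenant S/T1 15 > Tenant S/T2 13 > Tenant G/T1 4 > Tenant G/T2 3.
Fill Tenant W T1 block (70 at 20) — 80 left.
Tenant W T2 at 18: fill all 80 — 0 left.
Total = 20×70 + 18×80 = 2840.

2840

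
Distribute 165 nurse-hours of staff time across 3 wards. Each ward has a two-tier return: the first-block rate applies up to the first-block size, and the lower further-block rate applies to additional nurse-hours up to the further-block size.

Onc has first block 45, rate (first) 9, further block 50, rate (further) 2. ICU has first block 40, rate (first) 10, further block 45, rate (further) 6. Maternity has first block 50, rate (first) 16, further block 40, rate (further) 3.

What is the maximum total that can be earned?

Order all 6 blocks by rate: Maternity/tier1 16 > ICU/tier1 10 > Onc/tier1 9 > ICU/tier2 6 > Maternity/tier2 3 > Onc/tier2 2.
Maternity/tier1 (16): +50 — 115 left.
ICU tier1 at 10: fill all 40 — 75 left.
Fill Onc tier1 block (45 at 9) — 30 left.
ICU/tier2: +30 of 45 at 6; pool empty.
Total = 16×50 + 10×40 + 9×45 + 6×30 = 1785.

1785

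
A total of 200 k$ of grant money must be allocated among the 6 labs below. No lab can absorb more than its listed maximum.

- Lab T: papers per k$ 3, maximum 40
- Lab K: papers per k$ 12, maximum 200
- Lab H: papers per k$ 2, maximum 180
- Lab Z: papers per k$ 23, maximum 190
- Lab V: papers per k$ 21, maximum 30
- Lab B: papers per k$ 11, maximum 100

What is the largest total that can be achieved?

Highest papers per k$ first: Lab Z 23 > Lab V 21 > Lab K 12 > Lab B 11 > Lab T 3 > Lab H 2.
Lab Z: +190 to 190 (cap) → 10 left.
Lab V has room for 30 but only 10 remain, so it gets 10.
Total = 23×190 + 21×10 = 4580.

4580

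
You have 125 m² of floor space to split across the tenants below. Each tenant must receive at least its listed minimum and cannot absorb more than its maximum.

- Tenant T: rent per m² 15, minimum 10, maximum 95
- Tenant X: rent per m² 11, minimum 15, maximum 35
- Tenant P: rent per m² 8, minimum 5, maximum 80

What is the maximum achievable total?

Meeting every minimum uses 10+15+5 = 30 m², leaving 95.
Order the tenants by rent per m²: Tenant T 15 > Tenant X 11 > Tenant P 8.
Tenant T takes 85 more to reach its cap of 95 ; 10 left.
Tenant X: +10 (room for 20) → 25. Pool exhausted.
Total = 15×95 + 11×25 + 8×5 = 1740.

1740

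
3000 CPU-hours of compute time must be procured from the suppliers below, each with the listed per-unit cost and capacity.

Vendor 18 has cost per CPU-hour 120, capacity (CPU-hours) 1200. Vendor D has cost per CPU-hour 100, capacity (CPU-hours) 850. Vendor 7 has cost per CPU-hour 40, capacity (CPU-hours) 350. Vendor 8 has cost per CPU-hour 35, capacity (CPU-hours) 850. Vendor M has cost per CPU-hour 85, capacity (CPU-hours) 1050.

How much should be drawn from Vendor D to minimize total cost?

750

Fill from the cheapest supplier first.
Vendor 8 (35): use full 850 ; 2150 CPU-hours to go.
Vendor 7 (40): use full 350 ; 1800 CPU-hours to go.
Take 1050 from Vendor M at 85 ; need 750 more.
Vendor D (100): take the remaining 750 ; done.
Vendor 18: unused.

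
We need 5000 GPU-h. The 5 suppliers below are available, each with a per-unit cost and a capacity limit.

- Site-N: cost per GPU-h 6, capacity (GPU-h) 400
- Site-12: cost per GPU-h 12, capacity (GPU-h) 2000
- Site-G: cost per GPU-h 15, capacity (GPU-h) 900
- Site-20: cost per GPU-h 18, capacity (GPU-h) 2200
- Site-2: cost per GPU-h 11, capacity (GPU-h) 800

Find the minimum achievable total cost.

64900

Fill from the cheapest supplier first.
Take 400 from Site-N at 6 → need 4600 more.
Site-2 at 11: take all 800 GPU-h → 3800 still needed.
Site-12 (12): use full 2000 → 1800 GPU-h to go.
Site-G at 15: take all 900 GPU-h → 900 still needed.
Site-20 at 18: take 900 of its 2200 → requirement met.
Cost = 400×6 + 800×11 + 2000×12 + 900×15 + 900×18 = 64900.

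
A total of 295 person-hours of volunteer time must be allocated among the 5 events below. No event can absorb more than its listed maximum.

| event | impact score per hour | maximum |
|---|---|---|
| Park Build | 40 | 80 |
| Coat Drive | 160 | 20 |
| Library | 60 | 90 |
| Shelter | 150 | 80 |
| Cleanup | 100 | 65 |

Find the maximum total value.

Order the events by impact score per hour: Coat Drive 160 > Shelter 150 > Cleanup 100 > Library 60 > Park Build 40.
Give Coat Drive 20 to hit its cap of 20 → 275 left.
Give Shelter 80 to hit its cap of 80 → 195 left.
Give Cleanup 65 to hit its cap of 65 → 130 left.
Library takes 90 to reach its cap of 90 → 40 left.
Only 40 left; Park Build takes them to reach 40.
Total = 40×40 + 160×20 + 60×90 + 150×80 + 100×65 = 28700.

28700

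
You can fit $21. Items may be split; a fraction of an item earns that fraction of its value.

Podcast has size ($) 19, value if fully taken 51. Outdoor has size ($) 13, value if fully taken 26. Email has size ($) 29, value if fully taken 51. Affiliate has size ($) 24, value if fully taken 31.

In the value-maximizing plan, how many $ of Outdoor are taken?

2

Sort by value density: Podcast 51/19≈2.68, Outdoor 26/13≈2, Email 51/29≈1.76, Affiliate 31/24≈1.29.
Podcast: take in full, 19 $ for value 51 → 2 left.
Only 2 $ remain; take 2/13 of Outdoor for value 26×2/13 = 4.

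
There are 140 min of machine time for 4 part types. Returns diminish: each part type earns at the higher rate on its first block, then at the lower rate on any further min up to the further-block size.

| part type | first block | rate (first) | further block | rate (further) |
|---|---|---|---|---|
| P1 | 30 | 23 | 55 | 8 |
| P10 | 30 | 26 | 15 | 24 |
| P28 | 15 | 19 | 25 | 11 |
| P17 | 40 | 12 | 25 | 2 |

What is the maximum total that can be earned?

2705

Treat each block as its own option and order by rate: P10/tier1 26 > P10/tier2 24 > P1/tier1 23 > P28/tier1 19 > P17/tier1 12 > P28/tier2 11 > P1/tier2 8 > P17/tier2 2.
P10/tier1 (26): +30 — 110 left.
P10 tier2 at 24: fill all 15 — 95 left.
P1 tier1 at 23: fill all 30 — 65 left.
P28 tier1 at 19: fill all 15 — 50 left.
P17/tier1 (12): +40 — 10 left.
10 remain; put them into P28 tier2 at 11.
Total = 26×30 + 24×15 + 23×30 + 19×15 + 12×40 + 11×10 = 2705.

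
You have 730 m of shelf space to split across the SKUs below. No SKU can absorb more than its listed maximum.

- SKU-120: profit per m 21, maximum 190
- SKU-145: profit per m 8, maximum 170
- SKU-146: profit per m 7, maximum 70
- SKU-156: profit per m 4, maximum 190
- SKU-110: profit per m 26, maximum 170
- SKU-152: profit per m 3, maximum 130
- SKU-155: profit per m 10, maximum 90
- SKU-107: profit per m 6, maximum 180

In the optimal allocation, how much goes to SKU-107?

Rank by profit per m: SKU-110 26 > SKU-120 21 > SKU-155 10 > SKU-145 8 > SKU-146 7 > SKU-107 6 > SKU-156 4 > SKU-152 3.
SKU-110 takes 170 to reach its cap of 170 ; 560 left.
SKU-120: +190 to 190 (cap) ; 370 left.
SKU-155: +90 to 90 (cap) ; 280 left.
SKU-145 takes 170 to reach its cap of 170 ; 110 left.
SKU-146 takes 70 to reach its cap of 70 ; 40 left.
Only 40 left; SKU-107 takes them to reach 40.

40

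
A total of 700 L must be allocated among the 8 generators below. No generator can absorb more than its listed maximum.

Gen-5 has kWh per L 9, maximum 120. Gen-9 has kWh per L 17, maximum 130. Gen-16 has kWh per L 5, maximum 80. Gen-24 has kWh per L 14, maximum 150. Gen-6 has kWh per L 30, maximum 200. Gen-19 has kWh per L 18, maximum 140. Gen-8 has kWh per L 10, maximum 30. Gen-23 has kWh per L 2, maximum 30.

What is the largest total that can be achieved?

13580

Order the generators by kWh per L: Gen-6 30 > Gen-19 18 > Gen-9 17 > Gen-24 14 > Gen-8 10 > Gen-5 9 > Gen-16 5 > Gen-23 2.
Give Gen-6 200 to hit its cap of 200 — 500 left.
Gen-19: +140 to 140 (cap) — 360 left.
Gen-9: +130 to 130 (cap) — 230 left.
Gen-24: +150 to 150 (cap) — 80 left.
Gen-8: +30 to 30 (cap) — 50 left.
Gen-5 has room for 120 but only 50 remain, so it gets 50.
Total = 9×50 + 17×130 + 14×150 + 30×200 + 18×140 + 10×30 = 13580.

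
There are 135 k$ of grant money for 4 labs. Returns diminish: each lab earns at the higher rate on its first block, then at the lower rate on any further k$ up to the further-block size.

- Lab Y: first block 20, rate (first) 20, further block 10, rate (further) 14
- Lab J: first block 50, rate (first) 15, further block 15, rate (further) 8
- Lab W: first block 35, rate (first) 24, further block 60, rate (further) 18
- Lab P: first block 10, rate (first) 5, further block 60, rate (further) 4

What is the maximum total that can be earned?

2620

Rank every tier by rate: Lab W/tier1 24 > Lab Y/tier1 20 > Lab W/tier2 18 > Lab J/tier1 15 > Lab Y/tier2 14 > Lab J/tier2 8 > Lab P/tier1 5 > Lab P/tier2 4.
Lab W tier1 at 24: fill all 35 ; 100 left.
Lab Y/tier1 (20): +20 ; 80 left.
Fill Lab W tier2 block (60 at 18) ; 20 left.
20 remain; put them into Lab J tier1 at 15.
Total = 24×35 + 20×20 + 18×60 + 15×20 = 2620.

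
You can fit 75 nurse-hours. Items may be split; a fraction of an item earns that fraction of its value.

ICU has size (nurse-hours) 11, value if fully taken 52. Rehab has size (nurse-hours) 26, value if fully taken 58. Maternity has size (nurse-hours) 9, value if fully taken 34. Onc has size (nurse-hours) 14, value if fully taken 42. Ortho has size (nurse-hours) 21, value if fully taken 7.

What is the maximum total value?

191

Sort by value density: ICU 52/11≈4.73, Maternity 34/9≈3.78, Onc 42/14≈3, Rehab 58/26≈2.23, Ortho 7/21≈0.333.
ICU: take in full, 11 nurse-hours for value 52 ; 64 left.
Maternity: take in full, 9 nurse-hours for value 34 ; 55 left.
Take all of Onc (14 nurse-hours, value 42) ; 41 nurse-hours left.
Take all of Rehab (26 nurse-hours, value 58) ; 15 nurse-hours left.
15 nurse-hours left: a 15/21 share of Ortho gives 7×15/21 = 5.
Total value = 191.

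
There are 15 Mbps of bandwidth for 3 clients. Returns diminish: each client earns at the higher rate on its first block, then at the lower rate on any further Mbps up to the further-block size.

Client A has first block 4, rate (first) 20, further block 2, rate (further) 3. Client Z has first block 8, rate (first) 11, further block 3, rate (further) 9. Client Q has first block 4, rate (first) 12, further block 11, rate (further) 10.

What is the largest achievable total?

205

Treat each block as its own option and order by rate: Client A/first 20 > Client Q/first 12 > Client Z/first 11 > Client Q/second 10 > Client Z/second 9 > Client A/second 3.
Fill Client A first block (4 at 20) ; 11 left.
Client Q first at 12: fill all 4 ; 7 left.
7 remain; put them into Client Z first at 11.
Total = 20×4 + 12×4 + 11×7 = 205.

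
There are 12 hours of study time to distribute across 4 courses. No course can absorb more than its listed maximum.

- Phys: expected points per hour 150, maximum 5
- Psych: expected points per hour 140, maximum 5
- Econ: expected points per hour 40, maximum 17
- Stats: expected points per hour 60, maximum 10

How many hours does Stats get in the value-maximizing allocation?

2

Rank by expected points per hour: Phys 150 > Psych 140 > Stats 60 > Econ 40.
Phys: +5 to 5 (cap) → 7 left.
Psych takes 5 to reach its cap of 5 → 2 left.
Stats: +2 (room for 10) → 2. Pool exhausted.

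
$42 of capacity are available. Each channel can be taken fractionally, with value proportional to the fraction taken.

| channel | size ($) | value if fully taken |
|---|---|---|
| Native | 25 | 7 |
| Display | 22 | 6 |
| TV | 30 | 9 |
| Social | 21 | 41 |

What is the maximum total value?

Rank by value-to-size ratio: Social 41/21≈1.95, TV 9/30≈0.3, Native 7/25≈0.28, Display 6/22≈0.273.
All 21 $ of Social fit (value 41) ; 21 remain.
Fill the last 21 $ with part of TV: 21/30 of it earns 6.3.
Total value = 47.3.

47.3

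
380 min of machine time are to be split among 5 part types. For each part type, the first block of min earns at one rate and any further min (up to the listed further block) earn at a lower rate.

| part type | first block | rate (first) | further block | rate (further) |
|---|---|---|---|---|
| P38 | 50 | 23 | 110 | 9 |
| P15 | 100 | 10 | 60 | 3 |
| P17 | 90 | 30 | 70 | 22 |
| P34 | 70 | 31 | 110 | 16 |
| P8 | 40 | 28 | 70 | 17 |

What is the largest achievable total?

9700

Treat each block as its own option and order by rate: P34/T1 31 > P17/T1 30 > P8/T1 28 > P38/T1 23 > P17/T2 22 > P8/T2 17 > P34/T2 16 > P15/T1 10 > P38/T2 9 > P15/T2 3.
P34/T1 (31): +70 — 310 left.
Fill P17 T1 block (90 at 30) — 220 left.
Fill P8 T1 block (40 at 28) — 180 left.
P38/T1 (23): +50 — 130 left.
Fill P17 T2 block (70 at 22) — 60 left.
60 remain; put them into P8 T2 at 17.
Total = 31×70 + 30×90 + 28×40 + 23×50 + 22×70 + 17×60 = 9700.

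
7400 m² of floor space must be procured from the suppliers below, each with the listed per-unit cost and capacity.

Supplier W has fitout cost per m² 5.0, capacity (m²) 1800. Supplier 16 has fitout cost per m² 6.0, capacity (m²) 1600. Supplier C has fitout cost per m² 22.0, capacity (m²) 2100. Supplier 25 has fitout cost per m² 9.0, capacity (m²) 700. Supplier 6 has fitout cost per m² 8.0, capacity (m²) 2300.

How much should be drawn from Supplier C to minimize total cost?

1000

Cheapest first:
Take 1800 from Supplier W at 5.0 ; need 5600 more.
Supplier 16 (6.0): use full 1600 ; 4000 m² to go.
Supplier 6 at 8.0: take all 2300 m² ; 1700 still needed.
Take 700 from Supplier 25 at 9.0 ; need 1000 more.
Take 1000 from Supplier C at 22.0 to finish.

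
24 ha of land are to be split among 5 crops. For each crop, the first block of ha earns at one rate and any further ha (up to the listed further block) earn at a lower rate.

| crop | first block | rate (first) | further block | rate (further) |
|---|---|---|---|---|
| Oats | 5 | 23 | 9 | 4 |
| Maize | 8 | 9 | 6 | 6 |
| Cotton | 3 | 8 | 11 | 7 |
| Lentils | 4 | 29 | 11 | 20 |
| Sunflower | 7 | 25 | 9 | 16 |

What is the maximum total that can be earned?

Order all 10 blocks by rate: Lentils/first 29 > Sunflower/first 25 > Oats/first 23 > Lentils/second 20 > Sunflower/second 16 > Maize/first 9 > Cotton/first 8 > Cotton/second 7 > Maize/second 6 > Oats/second 4.
Lentils/first (29): +4 → 20 left.
Fill Sunflower first block (7 at 25) → 13 left.
Fill Oats first block (5 at 23) → 8 left.
Lentils second at 20: only 8 left, fill 8.
Total = 29×4 + 25×7 + 23×5 + 20×8 = 566.

566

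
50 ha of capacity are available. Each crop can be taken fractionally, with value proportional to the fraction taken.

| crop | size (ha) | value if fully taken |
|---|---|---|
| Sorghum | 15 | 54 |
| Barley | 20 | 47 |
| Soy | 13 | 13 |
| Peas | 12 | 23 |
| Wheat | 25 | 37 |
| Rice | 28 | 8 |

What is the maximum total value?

128.44

Rank by value-to-size ratio: Sorghum 54/15≈3.6, Barley 47/20≈2.35, Peas 23/12≈1.92, Wheat 37/25≈1.48, Soy 13/13≈1, Rice 8/28≈0.286.
Sorghum: take in full, 15 ha for value 54 — 35 left.
Barley: take in full, 20 ha for value 47 — 15 left.
All 12 ha of Peas fit (value 23) — 3 remain.
Fill the last 3 ha with part of Wheat: 3/25 of it earns 4.44.
Total value = 128.44.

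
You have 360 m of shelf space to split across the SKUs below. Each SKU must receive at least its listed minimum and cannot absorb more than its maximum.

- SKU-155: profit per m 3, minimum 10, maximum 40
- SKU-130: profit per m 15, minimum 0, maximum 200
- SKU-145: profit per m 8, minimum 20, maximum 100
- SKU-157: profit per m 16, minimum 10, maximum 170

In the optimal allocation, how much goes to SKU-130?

160

Meeting every minimum uses 10+0+20+10 = 40 m, leaving 320.
Order the SKUs by profit per m: SKU-157 16 > SKU-130 15 > SKU-145 8 > SKU-155 3.
Give SKU-157 160 more to hit its cap of 170 ; 160 left.
SKU-130 has room for 200 more but only 160 remain, so it gets 160.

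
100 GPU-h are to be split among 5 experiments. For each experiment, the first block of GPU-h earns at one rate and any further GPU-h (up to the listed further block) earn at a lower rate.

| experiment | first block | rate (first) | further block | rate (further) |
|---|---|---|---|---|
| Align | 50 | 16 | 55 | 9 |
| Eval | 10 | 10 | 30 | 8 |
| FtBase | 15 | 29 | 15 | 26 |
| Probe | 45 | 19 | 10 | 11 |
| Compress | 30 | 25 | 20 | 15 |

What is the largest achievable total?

2335

Order all 10 blocks by rate: FtBase/T1 29 > FtBase/T2 26 > Compress/T1 25 > Probe/T1 19 > Align/T1 16 > Compress/T2 15 > Probe/T2 11 > Eval/T1 10 > Align/T2 9 > Eval/T2 8.
Fill FtBase T1 block (15 at 29) → 85 left.
Fill FtBase T2 block (15 at 26) → 70 left.
Compress/T1 (25): +30 → 40 left.
Probe/T1: +40 of 45 at 19; pool empty.
Total = 29×15 + 26×15 + 25×30 + 19×40 = 2335.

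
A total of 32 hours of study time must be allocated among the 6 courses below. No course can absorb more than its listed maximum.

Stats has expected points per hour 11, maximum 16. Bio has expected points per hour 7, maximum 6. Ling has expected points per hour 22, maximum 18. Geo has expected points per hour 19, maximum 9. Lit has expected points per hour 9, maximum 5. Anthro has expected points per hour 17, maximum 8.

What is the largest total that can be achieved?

Rank by expected points per hour: Ling 22 > Geo 19 > Anthro 17 > Stats 11 > Lit 9 > Bio 7.
Ling takes 18 to reach its cap of 18 ; 14 left.
Geo: +9 to 9 (cap) ; 5 left.
Anthro: +5 (room for 8) → 5. Pool exhausted.
Total = 22×18 + 19×9 + 17×5 = 652.

652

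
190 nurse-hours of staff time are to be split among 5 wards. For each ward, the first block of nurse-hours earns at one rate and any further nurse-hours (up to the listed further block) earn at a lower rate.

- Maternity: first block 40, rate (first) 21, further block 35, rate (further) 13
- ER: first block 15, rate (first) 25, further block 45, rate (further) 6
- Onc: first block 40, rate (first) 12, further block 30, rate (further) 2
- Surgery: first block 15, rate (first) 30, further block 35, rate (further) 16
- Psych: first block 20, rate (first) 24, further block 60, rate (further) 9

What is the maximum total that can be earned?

Rank every tier by rate: Surgery/T1 30 > ER/T1 25 > Psych/T1 24 > Maternity/T1 21 > Surgery/T2 16 > Maternity/T2 13 > Onc/T1 12 > Psych/T2 9 > ER/T2 6 > Onc/T2 2.
Surgery T1 at 30: fill all 15 → 175 left.
Fill ER T1 block (15 at 25) → 160 left.
Psych/T1 (24): +20 → 140 left.
Maternity/T1 (21): +40 → 100 left.
Surgery/T2 (16): +35 → 65 left.
Maternity/T2 (13): +35 → 30 left.
Onc/T1: +30 of 40 at 12; pool empty.
Total = 30×15 + 25×15 + 24×20 + 21×40 + 16×35 + 13×35 + 12×30 = 3520.

3520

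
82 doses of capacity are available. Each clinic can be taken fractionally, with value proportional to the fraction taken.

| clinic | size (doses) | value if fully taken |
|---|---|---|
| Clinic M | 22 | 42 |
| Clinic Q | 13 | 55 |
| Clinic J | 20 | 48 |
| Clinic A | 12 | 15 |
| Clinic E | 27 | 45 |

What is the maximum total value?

Rank by value-to-size ratio: Clinic Q 55/13≈4.23, Clinic J 48/20≈2.4, Clinic M 42/22≈1.91, Clinic E 45/27≈1.67, Clinic A 15/12≈1.25.
All 13 doses of Clinic Q fit (value 55) — 69 remain.
Take all of Clinic J (20 doses, value 48) — 49 doses left.
Take all of Clinic M (22 doses, value 42) — 27 doses left.
All 27 doses of Clinic E fit (value 45) — 0 remain.
Total value = 190.

190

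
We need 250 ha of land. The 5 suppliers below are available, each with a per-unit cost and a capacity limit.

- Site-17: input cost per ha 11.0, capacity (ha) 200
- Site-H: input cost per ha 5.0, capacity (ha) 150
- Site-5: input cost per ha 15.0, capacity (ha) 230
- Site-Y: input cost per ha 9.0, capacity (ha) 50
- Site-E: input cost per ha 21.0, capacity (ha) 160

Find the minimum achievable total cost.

1750

Cheapest first:
Take 150 from Site-H at 5.0 → need 100 more.
Take 50 from Site-Y at 9.0 → need 50 more.
Site-17 at 11.0: take 50 of its 200 → requirement met.
Site-5, Site-E: unused.
Cost = 150×5.0 + 50×9.0 + 50×11.0 = 1750.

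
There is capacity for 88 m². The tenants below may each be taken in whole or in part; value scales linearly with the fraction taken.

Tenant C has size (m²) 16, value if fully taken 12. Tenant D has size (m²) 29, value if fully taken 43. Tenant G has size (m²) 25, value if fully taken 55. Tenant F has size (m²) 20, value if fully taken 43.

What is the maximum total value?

Rank by value-to-size ratio: Tenant G 55/25≈2.2, Tenant F 43/20≈2.15, Tenant D 43/29≈1.48, Tenant C 12/16≈0.75.
All 25 m² of Tenant G fit (value 55) → 63 remain.
All 20 m² of Tenant F fit (value 43) → 43 remain.
Take all of Tenant D (29 m², value 43) → 14 m² left.
Only 14 m² remain; take 14/16 of Tenant C for value 12×14/16 = 10.5.
Total value = 151.5.

151.5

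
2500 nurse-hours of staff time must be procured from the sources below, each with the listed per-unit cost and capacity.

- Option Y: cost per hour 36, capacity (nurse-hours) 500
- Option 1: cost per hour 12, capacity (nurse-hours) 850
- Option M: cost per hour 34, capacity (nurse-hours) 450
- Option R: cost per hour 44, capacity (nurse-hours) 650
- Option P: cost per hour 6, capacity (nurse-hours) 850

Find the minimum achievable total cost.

Use sources in increasing cost order.
Take 850 from Option P at 6 — need 1650 more.
Take 850 from Option 1 at 12 — need 800 more.
Option M at 34: take all 450 nurse-hours — 350 still needed.
Option Y at 36: take 350 of its 500 — requirement met.
Option R: unused.
Cost = 850×6 + 850×12 + 450×34 + 350×36 = 43200.

43200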